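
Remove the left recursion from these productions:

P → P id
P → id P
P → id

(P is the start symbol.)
P is directly left-recursive. The standard transformation for
  A → A α₁ | ... | A α_m | β₁ | ... | β_n
is
  A  → β₁ A' | ... | β_n A'
  A' → α₁ A' | ... | α_m A' | ε

P → id P becomes P → id P P'
P → id becomes P → id P'
P → P id becomes P' → id P'
Add P' → ε

Resulting grammar:
P → id P P'
P → id P'
P' → id P'
P' → ε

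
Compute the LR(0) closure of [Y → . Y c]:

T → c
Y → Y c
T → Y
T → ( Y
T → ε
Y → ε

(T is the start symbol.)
To compute CLOSURE, for each item [A → α.Bβ] where B is a non-terminal, add [B → .γ] for all productions B → γ; repeat for the newly added items until nothing changes.

Start with: [Y → . Y c]
  [Y → . Y c] has the dot before Y: add [Y → .]
No further items can be added.

CLOSURE = { [Y → . Y c], [Y → .] }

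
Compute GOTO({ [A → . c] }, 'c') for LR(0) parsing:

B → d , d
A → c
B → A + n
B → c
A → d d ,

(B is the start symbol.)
{ [A → c .] }

GOTO(I, 'c') = CLOSURE({ [A → αX.β] : [A → α.Xβ] ∈ I, X = 'c' })

Items with dot before 'c', with the dot advanced:
  [A → . c] → [A → c .]
Closure adds nothing (no advanced item has the dot before a non-terminal).

GOTO = { [A → c .] }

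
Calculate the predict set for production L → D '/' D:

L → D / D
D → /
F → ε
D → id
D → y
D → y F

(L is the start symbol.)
PREDICT(L → D '/' D) = (FIRST(RHS) \ {ε}) ∪ (FOLLOW(L) if ε ∈ FIRST(RHS), i.e. RHS ⇒* ε)
FIRST(D) = { '/', 'id', 'y' }
FIRST(D '/' D) = { '/', 'id', 'y' }
ε ∉ FIRST(D '/' D), so FOLLOW(L) is not added.
PREDICT(L → D '/' D) = { '/', 'id', 'y' }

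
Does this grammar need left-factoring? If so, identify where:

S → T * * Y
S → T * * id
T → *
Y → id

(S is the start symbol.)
Yes, S has productions with common prefix 'T * *'

Left-factoring is needed when two productions for the same non-terminal
share a common prefix on the right-hand side.

Productions for S:
  S → T * * Y
  S → T * * id

Found common prefix 'T * *' in productions for S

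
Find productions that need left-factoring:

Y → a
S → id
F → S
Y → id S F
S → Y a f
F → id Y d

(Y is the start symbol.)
No, left-factoring is not needed

Left-factoring is needed when two productions for the same non-terminal
share a common prefix on the right-hand side.

Productions for Y:
  Y → a
  Y → id S F
Productions for S:
  S → id
  S → Y a f
Productions for F:
  F → S
  F → id Y d

No common prefixes found.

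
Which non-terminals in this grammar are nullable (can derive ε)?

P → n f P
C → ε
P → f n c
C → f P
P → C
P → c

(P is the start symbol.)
{ 'C', 'P' }

ε-productions: C → ε
So C is immediately nullable.
P → C: every symbol on the right is nullable, so P is nullable too.
Every non-terminal is now nullable.
Nullable = { 'C', 'P' }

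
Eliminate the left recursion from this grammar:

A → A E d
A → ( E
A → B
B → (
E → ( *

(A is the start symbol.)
A → ( E A'
A → B A'
A' → E d A'
A' → ε
B → (
E → ( *

A is directly left-recursive. The standard transformation for
  A → A α₁ | ... | A α_m | β₁ | ... | β_n
is
  A  → β₁ A' | ... | β_n A'
  A' → α₁ A' | ... | α_m A' | ε

A → ( E becomes A → ( E A'
A → B becomes A → B A'
A → A E d becomes A' → E d A'
Add A' → ε

Productions for other non-terminals are unchanged:
  B → (
  E → ( *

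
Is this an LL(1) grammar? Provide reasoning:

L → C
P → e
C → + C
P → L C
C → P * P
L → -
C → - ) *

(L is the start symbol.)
No. Predict set conflict for L: { '-' }

A grammar is LL(1) if for each non-terminal N with multiple productions, the predict sets of those productions are pairwise disjoint, where PREDICT(N → α) = (FIRST(α) \ {ε}) ∪ (FOLLOW(N) if α ⇒* ε).

Relevant sets:
  FIRST(C) = { '+', '-', 'e' }
  FIRST(L) = { '+', '-', 'e' }
  FIRST(P) = { '+', '-', 'e' }

For L:
  PREDICT(L → C) = { '+', '-', 'e' }
  PREDICT(L → '-') = { '-' }
For P:
  PREDICT(P → e) = { 'e' }
  PREDICT(P → L C) = { '+', '-', 'e' }
For C:
  PREDICT(C → '+' C) = { '+' }
  PREDICT(C → P '*' P) = { '+', '-', 'e' }
  PREDICT(C → '-' ')' '*') = { '-' }

Conflict found: Predict set conflict for L: { '-' }
The grammar is NOT LL(1).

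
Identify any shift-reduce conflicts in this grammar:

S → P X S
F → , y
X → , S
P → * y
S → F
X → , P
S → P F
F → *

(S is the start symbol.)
Yes — I1: [F → * .] vs [P → * . y]; I11: [X → , P .] vs [F → . *]

Augment with S' → S and build the canonical LR(0) collection (I0 = CLOSURE({[S' → . S]}), then GOTO on every symbol after a dot until no new states appear). It has 15 states:
  I0: { [F → . *], [F → . , y], [P → . * y], [S → . F], [S → . P F], [S → . P X S], [S' → . S] }  — shift
  I1: { [F → * .], [P → * . y] }  — shift, reduce
  I2: { [F → , . y] }  — shift
  I3: { [S → F .] }  — reduce
  I4: { [F → . *], [F → . , y], [S → P . F], [S → P . X S], [X → . , P], [X → . , S] }  — shift
  I5: { [S' → S .] }  — accept
  I6: { [F → * .] }  — reduce
  I7: { [F → , . y], [F → . *], [F → . , y], [P → . * y], [S → . F], [S → . P F], [S → . P X S], [X → , . P], [X → , . S] }  — shift
  I8: { [S → P F .] }  — reduce
  I9: { [F → . *], [F → . , y], [P → . * y], [S → . F], [S → . P F], [S → . P X S], [S → P X . S] }  — shift
  I10: { [S → P X S .] }  — reduce
  I11: { [F → . *], [F → . , y], [S → P . F], [S → P . X S], [X → , P .], [X → . , P], [X → . , S] }  — shift, reduce
  I12: { [X → , S .] }  — reduce
  I13: { [F → , y .] }  — reduce
  I14: { [P → * y .] }  — reduce

I1 contains reduce item [F → * .] and shift item [P → * . y] — shift-reduce conflict.
I11 contains reduce item [X → , P .] and shift items [F → . *], [F → . , y], [X → . , P], [X → . , S] — shift-reduce conflict.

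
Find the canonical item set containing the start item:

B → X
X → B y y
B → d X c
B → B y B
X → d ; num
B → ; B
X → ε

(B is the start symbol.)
{ [B → . ; B], [B → . B y B], [B → . X], [B → . d X c], [B' → . B], [X → . B y y], [X → . d ; num], [X → .] }

First, augment the grammar with B' → B
I₀ = CLOSURE({ [B' → . B] }):
  [B' → . B] has the dot before B: add [B → . X], [B → . d X c], [B → . B y B], [B → . ; B]
  [B → . X] has the dot before X: add [X → . B y y], [X → . d ; num], [X → .]
No further items can be added.

I₀ = { [B → . ; B], [B → . B y B], [B → . X], [B → . d X c], [B' → . B], [X → . B y y], [X → . d ; num], [X → .] }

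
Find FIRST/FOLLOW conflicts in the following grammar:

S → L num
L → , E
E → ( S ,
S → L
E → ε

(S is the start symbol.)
Nullable non-terminals: E.

E: nullable alternative(s) E → ε; FOLLOW(E) = { $, ',', 'num' }
  E → ( S ,: FIRST \ {ε} = { '(' } — disjoint from FOLLOW(E)
  E → ε: FIRST \ {ε} = { } — this is the only nullable alternative, skip

L, S have no nullable alternative, so no FIRST/FOLLOW check is needed there.

No FIRST/FOLLOW conflicts found.

Answer: No FIRST/FOLLOW conflicts.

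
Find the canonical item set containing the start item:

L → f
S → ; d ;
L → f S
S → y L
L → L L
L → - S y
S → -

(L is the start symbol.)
{ [L → . - S y], [L → . L L], [L → . f S], [L → . f], [L' → . L] }

First, augment the grammar with L' → L
I₀ = CLOSURE({ [L' → . L] }):
  [L' → . L] has the dot before L: add [L → . f], [L → . f S], [L → . L L], [L → . - S y]
No further items can be added.

I₀ = { [L → . - S y], [L → . L L], [L → . f S], [L → . f], [L' → . L] }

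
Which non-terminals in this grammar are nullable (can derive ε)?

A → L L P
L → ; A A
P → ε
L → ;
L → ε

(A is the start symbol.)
{ 'A', 'L', 'P' }

ε-productions: P → ε, L → ε
So P, L are immediately nullable.
A → L L P: every symbol on the right is nullable, so A is nullable too.
Every non-terminal is now nullable.
Nullable = { 'A', 'L', 'P' }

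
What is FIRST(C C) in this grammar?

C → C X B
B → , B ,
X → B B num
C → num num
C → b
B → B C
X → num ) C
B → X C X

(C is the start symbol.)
{ 'b', 'num' }

FIRST sets of the non-terminals involved (from the grammar, by fixed-point iteration):
  FIRST(C) = { 'b', 'num' }

To compute FIRST(C C), process the symbols left to right:
Symbol C is a non-terminal. Add FIRST(C) \ {ε} = { 'b', 'num' }
C is not nullable (ε ∉ FIRST(C)), so stop here.
FIRST(C C) = { 'b', 'num' }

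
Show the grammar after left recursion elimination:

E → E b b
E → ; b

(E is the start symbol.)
E → ; b E'
E' → b b E'
E' → ε

E is directly left-recursive. The standard transformation for
  A → A α₁ | ... | A α_m | β₁ | ... | β_n
is
  A  → β₁ A' | ... | β_n A'
  A' → α₁ A' | ... | α_m A' | ε

E → ; b becomes E → ; b E'
E → E b b becomes E' → b b E'
Add E' → ε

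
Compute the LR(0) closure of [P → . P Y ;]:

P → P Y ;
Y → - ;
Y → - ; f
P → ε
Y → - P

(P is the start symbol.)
{ [P → . P Y ;], [P → .] }

To compute CLOSURE, for each item [A → α.Bβ] where B is a non-terminal, add [B → .γ] for all productions B → γ; repeat for the newly added items until nothing changes.

Start with: [P → . P Y ;]
  [P → . P Y ;] has the dot before P: add [P → .]
No further items can be added.

CLOSURE = { [P → . P Y ;], [P → .] }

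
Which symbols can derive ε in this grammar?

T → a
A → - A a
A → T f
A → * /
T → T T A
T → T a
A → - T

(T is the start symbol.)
A non-terminal is nullable if it can derive ε (the empty string): either it has an ε-production, or it has a production whose right-hand side consists entirely of nullable non-terminals.

There are no ε-productions, so no non-terminal can derive ε.
No non-terminals are nullable.

Answer: None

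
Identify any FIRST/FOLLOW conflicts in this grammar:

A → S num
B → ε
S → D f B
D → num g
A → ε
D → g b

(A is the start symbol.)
No FIRST/FOLLOW conflicts.

A FIRST/FOLLOW conflict occurs when a non-terminal N has a nullable alternative N → β (β ⇒* ε) and another alternative N → α with FIRST(α) ∩ FOLLOW(N) ≠ ∅: on such a lookahead the parser cannot decide between expanding α and letting N vanish via β.

Nullable non-terminals: A, B.
FIRST sets used below: FIRST(S) = { 'g', 'num' }

A: nullable alternative(s) A → ε; FOLLOW(A) = { $ }
  A → S num: FIRST \ {ε} = { 'g', 'num' } — disjoint from FOLLOW(A)
  A → ε: FIRST \ {ε} = { } — this is the only nullable alternative, skip
B has a nullable alternative but only one production, so nothing to check.

D, S have no nullable alternative, so no FIRST/FOLLOW check is needed there.

No FIRST/FOLLOW conflicts found.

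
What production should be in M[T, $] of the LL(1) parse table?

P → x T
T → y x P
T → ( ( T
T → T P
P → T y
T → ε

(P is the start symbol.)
T → ε

To find M[T, $], we find productions for T where $ is in the predict set (PREDICT(N → α) = (FIRST(α) \ {ε}) ∪ (FOLLOW(N) if α ⇒* ε)).

Relevant sets:
  FIRST(T) = { '(', 'x', 'y', ε }
  FIRST(P) = { '(', 'x', 'y' }
  FOLLOW(T) = { $, '(', 'x', 'y' }

T → y x P: PREDICT = { 'y' }
T → ( ( T: PREDICT = { '(' }
T → T P: PREDICT = { '(', 'x', 'y' }
T → ε: PREDICT = { $, '(', 'x', 'y' }
  $ is in predict set, so this production goes in M[T, $]

M[T, $] = T → ε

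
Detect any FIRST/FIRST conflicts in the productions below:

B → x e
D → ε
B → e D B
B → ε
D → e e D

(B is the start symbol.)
No FIRST/FIRST conflicts.

A FIRST/FIRST conflict occurs when two productions N → α and N → β for the same non-terminal have FIRST(α) ∩ FIRST(β) ≠ ∅ (with ε ∈ FIRST of a nullable right-hand side, so two nullable alternatives also conflict).

Productions for B:
  B → x e: FIRST = { 'x' }
  B → e D B: FIRST = { 'e' }
  B → ε: FIRST = { ε }
Productions for D:
  D → ε: FIRST = { ε }
  D → e e D: FIRST = { 'e' }

All alternatives of each non-terminal have pairwise disjoint FIRST sets.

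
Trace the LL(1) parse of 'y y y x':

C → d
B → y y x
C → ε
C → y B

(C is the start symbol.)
Stack is shown with the top on the left.

Stack    Input      Action
--------------------------
C $      y y y x $  output C → y B
y B $    y y y x $  match 'y'
B $      y y x $    output B → y y x
y y x $  y y x $    match 'y'
y x $    y x $      match 'y'
x $      x $        match 'x'
$        $          accept

The string is accepted.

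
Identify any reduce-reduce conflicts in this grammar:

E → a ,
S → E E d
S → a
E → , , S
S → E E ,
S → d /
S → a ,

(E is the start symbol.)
A reduce-reduce conflict occurs when an LR(0) state has two complete items [A → α .] and [B → β .] — both call for a reduction, and with no lookahead the parser cannot choose between them.

Augment with E' → E and build the canonical LR(0) collection (I0 = CLOSURE({[E' → . E]}), then GOTO on every symbol after a dot until no new states appear). It has 15 states:
  I0: { [E → . , , S], [E → . a ,], [E' → . E] }  — shift
  I1: { [E → , . , S] }  — shift
  I2: { [E' → E .] }  — accept
  I3: { [E → a . ,] }  — shift
  I4: { [E → a , .] }  — reduce
  I5: { [E → , , . S], [E → . , , S], [E → . a ,], [S → . E E ,], [S → . E E d], [S → . a ,], [S → . a], [S → . d /] }  — shift
  I6: { [E → . , , S], [E → . a ,], [S → E . E ,], [S → E . E d] }  — shift
  I7: { [E → , , S .] }  — reduce
  I8: { [E → a . ,], [S → a . ,], [S → a .] }  — shift, reduce
  I9: { [S → d . /] }  — shift
  I10: { [S → d / .] }  — reduce
  I11: { [E → a , .], [S → a , .] }  — 2 reduces
  I12: { [S → E E . ,], [S → E E . d] }  — shift
  I13: { [S → E E , .] }  — reduce
  I14: { [S → E E d .] }  — reduce

I11 contains complete items [E → a , .], [S → a , .] — reduce-reduce conflict.

Answer: Yes — I11: [E → a , .] vs [S → a , .]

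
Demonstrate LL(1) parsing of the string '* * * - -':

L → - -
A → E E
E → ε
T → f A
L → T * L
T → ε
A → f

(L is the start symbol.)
Stack is shown with the top on the left.

Stack    Input        Action
----------------------------
L $      * * * - - $  output L → T * L
T * L $  * * * - - $  output T → ε
* L $    * * * - - $  match '*'
L $      * * - - $    output L → T * L
T * L $  * * - - $    output T → ε
* L $    * * - - $    match '*'
L $      * - - $      output L → T * L
T * L $  * - - $      output T → ε
* L $    * - - $      match '*'
L $      - - $        output L → - -
- - $    - - $        match '-'
- $      - $          match '-'
$        $            accept

The string is accepted.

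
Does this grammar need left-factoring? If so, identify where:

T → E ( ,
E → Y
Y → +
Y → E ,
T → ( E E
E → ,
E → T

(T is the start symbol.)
No, left-factoring is not needed

Left-factoring is needed when two productions for the same non-terminal
share a common prefix on the right-hand side.

Productions for T:
  T → E ( ,
  T → ( E E
Productions for E:
  E → Y
  E → ,
  E → T
Productions for Y:
  Y → +
  Y → E ,

No common prefixes found.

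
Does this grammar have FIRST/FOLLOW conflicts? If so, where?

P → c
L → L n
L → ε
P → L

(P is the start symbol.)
A FIRST/FOLLOW conflict occurs when a non-terminal N has a nullable alternative N → β (β ⇒* ε) and another alternative N → α with FIRST(α) ∩ FOLLOW(N) ≠ ∅: on such a lookahead the parser cannot decide between expanding α and letting N vanish via β.

Nullable non-terminals: L, P.
FIRST sets used below: FIRST(L) = { 'n', ε }

L: nullable alternative(s) L → ε; FOLLOW(L) = { $, 'n' }
  L → L n: FIRST \ {ε} = { 'n' } — overlaps FOLLOW(L) on { 'n' }: CONFLICT
  L → ε: FIRST \ {ε} = { } — this is the only nullable alternative, skip

P: nullable alternative(s) P → L; FOLLOW(P) = { $ }
  P → c: FIRST \ {ε} = { 'c' } — disjoint from FOLLOW(P)
  P → L: FIRST \ {ε} = { 'n' } — this is the only nullable alternative, skip

So the grammar has 1 FIRST/FOLLOW conflict (marked CONFLICT above).

Answer: Yes. L → L n with FOLLOW(L) on { 'n' }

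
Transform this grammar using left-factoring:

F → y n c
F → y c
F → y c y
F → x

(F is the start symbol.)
Left-factoring transforms A → αβ₁ | αβ₂ into A → αA' and A' → β₁ | β₂
(α is the longest common prefix among the alternatives). Repeat until
no nonterminal has two alternatives with a common prefix.

Round 1: F has alternatives sharing prefix 'y'. Introduce F': F → y F'
  Add: F' → n c
  Add: F' → c
  Add: F' → c y

Round 2: F' has alternatives sharing prefix 'c'. Introduce F'': F' → c F''
  Add: F'' → ε
  Add: F'' → y

No remaining common prefixes — done.

Resulting grammar:
F → y F'
F' → n c
F' → c F''
F'' → ε
F'' → y
F → x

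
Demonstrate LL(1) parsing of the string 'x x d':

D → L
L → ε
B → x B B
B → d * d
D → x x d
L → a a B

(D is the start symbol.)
LL(1) parsing maintains a stack (initially the start symbol over $) and the input. At each step: if the stack top is a terminal, match it against the current input token; if it is a non-terminal N, replace it with the RHS of M[N, lookahead] (the unique production whose predict set contains the lookahead).

Stack is shown with the top on the left.

Stack    Input    Action
------------------------
D $      x x d $  output D → x x d
x x d $  x x d $  match 'x'
x d $    x d $    match 'x'
d $      d $      match 'd'
$        $        accept

The string is accepted.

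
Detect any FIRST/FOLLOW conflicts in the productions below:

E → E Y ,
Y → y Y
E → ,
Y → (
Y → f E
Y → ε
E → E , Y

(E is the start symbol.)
Yes. Y → y Y with FOLLOW(Y) on { 'y' }; Y → '(' with FOLLOW(Y) on { '(' }; Y → f E with FOLLOW(Y) on { 'f' }

Nullable non-terminals: Y.

Y: nullable alternative(s) Y → ε; FOLLOW(Y) = { $, '(', ',', 'f', 'y' }
  Y → y Y: FIRST \ {ε} = { 'y' } — overlaps FOLLOW(Y) on { 'y' }: CONFLICT
  Y → (: FIRST \ {ε} = { '(' } — overlaps FOLLOW(Y) on { '(' }: CONFLICT
  Y → f E: FIRST \ {ε} = { 'f' } — overlaps FOLLOW(Y) on { 'f' }: CONFLICT
  Y → ε: FIRST \ {ε} = { } — this is the only nullable alternative, skip

E has no nullable alternative, so no FIRST/FOLLOW check is needed there.

So the grammar has 3 FIRST/FOLLOW conflicts (marked CONFLICT above).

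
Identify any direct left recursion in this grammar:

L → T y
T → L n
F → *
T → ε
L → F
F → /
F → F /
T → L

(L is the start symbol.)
Yes, F is left-recursive

Direct left recursion occurs when N → N α for some non-terminal N (the right-hand side begins with the left-hand side itself).

L → T y: starts with T
T → L n: starts with L
F → *: starts with '*'
T → ε: starts with ε
L → F: starts with F
F → /: starts with '/'
F → F /: LEFT RECURSIVE (starts with F)
T → L: starts with L

The grammar has direct left recursion on: F.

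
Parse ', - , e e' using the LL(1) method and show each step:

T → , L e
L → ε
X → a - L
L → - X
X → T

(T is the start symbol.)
Stack is shown with the top on the left.

Stack      Input        Action
------------------------------
T $        , - , e e $  output T → , L e
, L e $    , - , e e $  match ','
L e $      - , e e $    output L → - X
- X e $    - , e e $    match '-'
X e $      , e e $      output X → T
T e $      , e e $      output T → , L e
, L e e $  , e e $      match ','
L e e $    e e $        output L → ε
e e $      e e $        match 'e'
e $        e $          match 'e'
$          $            accept

The string is accepted.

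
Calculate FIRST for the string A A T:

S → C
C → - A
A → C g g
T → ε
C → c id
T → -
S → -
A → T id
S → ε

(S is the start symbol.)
FIRST sets of the non-terminals involved (from the grammar, by fixed-point iteration):
  FIRST(A) = { '-', 'c', 'id' }

To compute FIRST(A A T), process the symbols left to right:
Symbol A is a non-terminal. Add FIRST(A) \ {ε} = { '-', 'c', 'id' }
A is not nullable (ε ∉ FIRST(A)), so stop here.
FIRST(A A T) = { '-', 'c', 'id' }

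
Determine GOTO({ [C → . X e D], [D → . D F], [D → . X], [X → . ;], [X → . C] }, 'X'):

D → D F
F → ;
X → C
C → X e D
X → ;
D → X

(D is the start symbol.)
{ [C → X . e D], [D → X .] }

GOTO(I, 'X') = CLOSURE({ [A → αX.β] : [A → α.Xβ] ∈ I, X = 'X' })

Items with dot before 'X', with the dot advanced:
  [C → . X e D] → [C → X . e D]
  [D → . X] → [D → X .]
Closure adds nothing (no advanced item has the dot before a non-terminal).

GOTO = { [C → X . e D], [D → X .] }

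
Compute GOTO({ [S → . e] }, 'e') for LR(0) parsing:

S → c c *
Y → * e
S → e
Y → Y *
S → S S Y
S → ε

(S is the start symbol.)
GOTO(I, 'e') = CLOSURE({ [A → αX.β] : [A → α.Xβ] ∈ I, X = 'e' })

Items with dot before 'e', with the dot advanced:
  [S → . e] → [S → e .]
Closure adds nothing (no advanced item has the dot before a non-terminal).

GOTO = { [S → e .] }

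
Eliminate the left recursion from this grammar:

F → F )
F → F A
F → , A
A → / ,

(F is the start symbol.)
F is directly left-recursive. The standard transformation for
  A → A α₁ | ... | A α_m | β₁ | ... | β_n
is
  A  → β₁ A' | ... | β_n A'
  A' → α₁ A' | ... | α_m A' | ε

F → , A becomes F → , A F'
F → F ) becomes F' → ) F'
F → F A becomes F' → A F'
Add F' → ε

Productions for other non-terminals are unchanged:
  A → / ,

Resulting grammar:
F → , A F'
F' → ) F'
F' → A F'
F' → ε
A → / ,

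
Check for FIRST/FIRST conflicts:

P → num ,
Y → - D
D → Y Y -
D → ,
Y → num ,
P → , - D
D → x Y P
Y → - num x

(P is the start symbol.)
FIRST sets of the non-terminals at (or reachable through a nullable prefix from) the front of some alternative:
  FIRST(Y) = { '-', 'num' }

Productions for P:
  P → num ,: FIRST = { 'num' }
  P → , - D: FIRST = { ',' }
Productions for Y:
  Y → - D: FIRST = { '-' }
  Y → num ,: FIRST = { 'num' }
  Y → - num x: FIRST = { '-' }
Productions for D:
  D → Y Y -: FIRST = { '-', 'num' }
  D → ,: FIRST = { ',' }
  D → x Y P: FIRST = { 'x' }

Conflict for Y: Y → - D and Y → - num x
  Overlap: { '-' }

Answer: Yes. Y → '-' D / Y → '-' num x on { '-' }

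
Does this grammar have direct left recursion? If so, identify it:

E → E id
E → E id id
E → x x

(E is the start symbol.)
E → E id: LEFT RECURSIVE (starts with E)
E → E id id: LEFT RECURSIVE (starts with E)
E → x x: starts with x

The grammar has direct left recursion on: E.

Answer: Yes, E is left-recursive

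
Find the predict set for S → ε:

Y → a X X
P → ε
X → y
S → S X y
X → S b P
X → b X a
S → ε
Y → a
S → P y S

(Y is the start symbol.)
{ 'b', 'y' }

PREDICT(S → ε) = (FIRST(RHS) \ {ε}) ∪ (FOLLOW(S) if ε ∈ FIRST(RHS), i.e. RHS ⇒* ε)
The right-hand side is ε (FIRST(ε) = { ε }), so the predict set is FOLLOW(S) = { 'b', 'y' }
PREDICT(S → ε) = { 'b', 'y' }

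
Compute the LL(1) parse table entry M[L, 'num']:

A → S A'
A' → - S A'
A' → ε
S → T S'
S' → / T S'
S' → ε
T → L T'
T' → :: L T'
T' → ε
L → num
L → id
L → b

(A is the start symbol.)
L → num

To find M[L, 'num'], we find productions for L where 'num' is in the predict set (PREDICT(N → α) = (FIRST(α) \ {ε}) ∪ (FOLLOW(N) if α ⇒* ε)).

L → num: PREDICT = { 'num' }
  'num' is in predict set, so this production goes in M[L, 'num']
L → id: PREDICT = { 'id' }
L → b: PREDICT = { 'b' }

M[L, 'num'] = L → num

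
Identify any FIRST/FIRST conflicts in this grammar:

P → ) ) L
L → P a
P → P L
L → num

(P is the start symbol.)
A FIRST/FIRST conflict occurs when two productions N → α and N → β for the same non-terminal have FIRST(α) ∩ FIRST(β) ≠ ∅ (with ε ∈ FIRST of a nullable right-hand side, so two nullable alternatives also conflict).

FIRST sets of the non-terminals at (or reachable through a nullable prefix from) the front of some alternative:
  FIRST(P) = { ')' }

Productions for P:
  P → ) ) L: FIRST = { ')' }
  P → P L: FIRST = { ')' }
Productions for L:
  L → P a: FIRST = { ')' }
  L → num: FIRST = { 'num' }

Conflict for P: P → ) ) L and P → P L
  Overlap: { ')' }

Answer: Yes. P → ')' ')' L / P → P L on { ')' }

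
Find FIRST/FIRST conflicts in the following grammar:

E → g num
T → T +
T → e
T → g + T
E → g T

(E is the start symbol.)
Yes. E → g num / E → g T on { 'g' }; T → T '+' / T → e on { 'e' }; T → T '+' / T → g '+' T on { 'g' }

A FIRST/FIRST conflict occurs when two productions N → α and N → β for the same non-terminal have FIRST(α) ∩ FIRST(β) ≠ ∅ (with ε ∈ FIRST of a nullable right-hand side, so two nullable alternatives also conflict).

FIRST sets of the non-terminals at (or reachable through a nullable prefix from) the front of some alternative:
  FIRST(T) = { 'e', 'g' }

Productions for E:
  E → g num: FIRST = { 'g' }
  E → g T: FIRST = { 'g' }
Productions for T:
  T → T +: FIRST = { 'e', 'g' }
  T → e: FIRST = { 'e' }
  T → g + T: FIRST = { 'g' }

Conflict for E: E → g num and E → g T
  Overlap: { 'g' }
Conflict for T: T → T + and T → e
  Overlap: { 'e' }
Conflict for T: T → T + and T → g + T
  Overlap: { 'g' }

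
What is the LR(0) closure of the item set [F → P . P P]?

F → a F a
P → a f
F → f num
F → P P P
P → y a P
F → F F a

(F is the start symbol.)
Start with: [F → P . P P]
  [F → P . P P] has the dot before P: add [P → . a f], [P → . y a P]
No further items can be added.

CLOSURE = { [F → P . P P], [P → . a f], [P → . y a P] }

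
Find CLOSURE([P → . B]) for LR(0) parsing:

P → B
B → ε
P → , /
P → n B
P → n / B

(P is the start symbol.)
To compute CLOSURE, for each item [A → α.Bβ] where B is a non-terminal, add [B → .γ] for all productions B → γ; repeat for the newly added items until nothing changes.

Start with: [P → . B]
  [P → . B] has the dot before B: add [B → .]
No further items can be added.

CLOSURE = { [B → .], [P → . B] }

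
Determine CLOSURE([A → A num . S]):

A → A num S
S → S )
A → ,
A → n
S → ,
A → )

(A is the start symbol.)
{ [A → A num . S], [S → . ,], [S → . S )] }

Start with: [A → A num . S]
  [A → A num . S] has the dot before S: add [S → . S )], [S → . ,]
No further items can be added.

CLOSURE = { [A → A num . S], [S → . ,], [S → . S )] }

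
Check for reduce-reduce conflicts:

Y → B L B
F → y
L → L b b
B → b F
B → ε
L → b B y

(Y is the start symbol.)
No reduce-reduce conflicts

A reduce-reduce conflict occurs when an LR(0) state has two complete items [A → α .] and [B → β .] — both call for a reduction, and with no lookahead the parser cannot choose between them.

Augment with Y' → Y and build the canonical LR(0) collection (I0 = CLOSURE({[Y' → . Y]}), then GOTO on every symbol after a dot until no new states appear). It has 13 states:
  I0: { [B → . b F], [B → .], [Y → . B L B], [Y' → . Y] }  — shift, reduce
  I1: { [L → . L b b], [L → . b B y], [Y → B . L B] }  — shift
  I2: { [Y' → Y .] }  — accept
  I3: { [B → b . F], [F → . y] }  — shift
  I4: { [B → b F .] }  — reduce
  I5: { [F → y .] }  — reduce
  I6: { [B → . b F], [B → .], [L → L . b b], [Y → B L . B] }  — shift, reduce
  I7: { [B → . b F], [B → .], [L → b . B y] }  — shift, reduce
  I8: { [L → b B . y] }  — shift
  I9: { [L → b B y .] }  — reduce
  I10: { [Y → B L B .] }  — reduce
  I11: { [B → b . F], [F → . y], [L → L b . b] }  — shift
  I12: { [L → L b b .] }  — reduce

No state contains more than one complete item.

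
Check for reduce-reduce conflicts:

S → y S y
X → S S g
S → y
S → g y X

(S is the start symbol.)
No reduce-reduce conflicts

Augment with S' → S and build the canonical LR(0) collection (I0 = CLOSURE({[S' → . S]}), then GOTO on every symbol after a dot until no new states appear). It has 11 states:
  I0: { [S → . g y X], [S → . y S y], [S → . y], [S' → . S] }  — shift
  I1: { [S' → S .] }  — accept
  I2: { [S → g . y X] }  — shift
  I3: { [S → . g y X], [S → . y S y], [S → . y], [S → y . S y], [S → y .] }  — shift, reduce
  I4: { [S → y S . y] }  — shift
  I5: { [S → y S y .] }  — reduce
  I6: { [S → . g y X], [S → . y S y], [S → . y], [S → g y . X], [X → . S S g] }  — shift
  I7: { [S → . g y X], [S → . y S y], [S → . y], [X → S . S g] }  — shift
  I8: { [S → g y X .] }  — reduce
  I9: { [X → S S . g] }  — shift
  I10: { [X → S S g .] }  — reduce

No state contains more than one complete item.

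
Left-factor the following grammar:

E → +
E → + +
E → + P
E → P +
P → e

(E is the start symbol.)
E → + E'
E' → ε
E' → +
E' → P
E → P +
P → e

Left-factoring transforms A → αβ₁ | αβ₂ into A → αA' and A' → β₁ | β₂
(α is the longest common prefix among the alternatives). Repeat until
no nonterminal has two alternatives with a common prefix.

Round 1: E has alternatives sharing prefix '+'. Introduce E': E → + E'
  Add: E' → ε
  Add: E' → +
  Add: E' → P

No remaining common prefixes — done.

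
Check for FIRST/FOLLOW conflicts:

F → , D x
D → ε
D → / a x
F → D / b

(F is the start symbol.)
Yes. D → '/' a x with FOLLOW(D) on { '/' }

A FIRST/FOLLOW conflict occurs when a non-terminal N has a nullable alternative N → β (β ⇒* ε) and another alternative N → α with FIRST(α) ∩ FOLLOW(N) ≠ ∅: on such a lookahead the parser cannot decide between expanding α and letting N vanish via β.

Nullable non-terminals: D.

D: nullable alternative(s) D → ε; FOLLOW(D) = { '/', 'x' }
  D → ε: FIRST \ {ε} = { } — this is the only nullable alternative, skip
  D → / a x: FIRST \ {ε} = { '/' } — overlaps FOLLOW(D) on { '/' }: CONFLICT

F has no nullable alternative, so no FIRST/FOLLOW check is needed there.

So the grammar has 1 FIRST/FOLLOW conflict (marked CONFLICT above).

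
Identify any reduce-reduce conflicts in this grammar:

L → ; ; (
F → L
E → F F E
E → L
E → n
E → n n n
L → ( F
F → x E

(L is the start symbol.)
A reduce-reduce conflict occurs when an LR(0) state has two complete items [A → α .] and [B → β .] — both call for a reduction, and with no lookahead the parser cannot choose between them.

Augment with L' → L and build the canonical LR(0) collection (I0 = CLOSURE({[L' → . L]}), then GOTO on every symbol after a dot until no new states appear). It has 17 states:
  I0: { [L → . ( F], [L → . ; ; (], [L' → . L] }  — shift
  I1: { [F → . L], [F → . x E], [L → ( . F], [L → . ( F], [L → . ; ; (] }  — shift
  I2: { [L → ; . ; (] }  — shift
  I3: { [L' → L .] }  — accept
  I4: { [L → ; ; . (] }  — shift
  I5: { [L → ; ; ( .] }  — reduce
  I6: { [L → ( F .] }  — reduce
  I7: { [F → L .] }  — reduce
  I8: { [E → . F F E], [E → . L], [E → . n n n], [E → . n], [F → . L], [F → . x E], [F → x . E], [L → . ( F], [L → . ; ; (] }  — shift
  I9: { [F → x E .] }  — reduce
  I10: { [E → F . F E], [F → . L], [F → . x E], [L → . ( F], [L → . ; ; (] }  — shift
  I11: { [E → L .], [F → L .] }  — 2 reduces
  I12: { [E → n . n n], [E → n .] }  — shift, reduce
  I13: { [E → n n . n] }  — shift
  I14: { [E → n n n .] }  — reduce
  I15: { [E → . F F E], [E → . L], [E → . n n n], [E → . n], [E → F F . E], [F → . L], [F → . x E], [L → . ( F], [L → . ; ; (] }  — shift
  I16: { [E → F F E .] }  — reduce

I11 contains complete items [E → L .], [F → L .] — reduce-reduce conflict.

Answer: Yes — I11: [E → L .] vs [F → L .]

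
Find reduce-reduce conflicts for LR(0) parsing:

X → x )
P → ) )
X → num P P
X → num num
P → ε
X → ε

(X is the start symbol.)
Augment with X' → X and build the canonical LR(0) collection (I0 = CLOSURE({[X' → . X]}), then GOTO on every symbol after a dot until no new states appear). It has 10 states:
  I0: { [X → . num P P], [X → . num num], [X → . x )], [X → .], [X' → . X] }  — shift, reduce
  I1: { [X' → X .] }  — accept
  I2: { [P → . ) )], [P → .], [X → num . P P], [X → num . num] }  — shift, reduce
  I3: { [X → x . )] }  — shift
  I4: { [X → x ) .] }  — reduce
  I5: { [P → ) . )] }  — shift
  I6: { [P → . ) )], [P → .], [X → num P . P] }  — shift, reduce
  I7: { [X → num num .] }  — reduce
  I8: { [X → num P P .] }  — reduce
  I9: { [P → ) ) .] }  — reduce

No state contains more than one complete item.

Answer: No reduce-reduce conflicts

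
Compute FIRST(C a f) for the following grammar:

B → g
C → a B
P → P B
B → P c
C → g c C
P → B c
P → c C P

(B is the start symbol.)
FIRST sets of the non-terminals involved (from the grammar, by fixed-point iteration):
  FIRST(C) = { 'a', 'g' }

To compute FIRST(C a f), process the symbols left to right:
Symbol C is a non-terminal. Add FIRST(C) \ {ε} = { 'a', 'g' }
C is not nullable (ε ∉ FIRST(C)), so stop here.
FIRST(C a f) = { 'a', 'g' }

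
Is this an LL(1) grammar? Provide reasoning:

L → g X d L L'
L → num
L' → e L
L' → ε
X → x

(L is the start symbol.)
No. Predict set conflict for L': { 'e' }

A grammar is LL(1) if for each non-terminal N with multiple productions, the predict sets of those productions are pairwise disjoint, where PREDICT(N → α) = (FIRST(α) \ {ε}) ∪ (FOLLOW(N) if α ⇒* ε).

Relevant sets:
  FOLLOW(L') = { $, 'e' }

For L:
  PREDICT(L → g X d L L') = { 'g' }
  PREDICT(L → num) = { 'num' }
For L':
  PREDICT(L' → e L) = { 'e' }
  PREDICT(L' → ε) = { $, 'e' }
X has a single production, so nothing to check there.

Conflict found: Predict set conflict for L': { 'e' }
The grammar is NOT LL(1).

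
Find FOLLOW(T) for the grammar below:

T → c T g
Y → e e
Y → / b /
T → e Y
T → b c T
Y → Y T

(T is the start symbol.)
To compute FOLLOW(T), find every occurrence of T on a right-hand side N → α T β: add FIRST(β) \ {ε}, and if β is empty or nullable also add FOLLOW(N). Iterate to a fixed point.

T is the start symbol, so $ ∈ FOLLOW(T).
In T → c T g: T is followed by g, add FIRST(g) \ {ε} = { 'g' }
In T → b c T: T is at the end; this adds FOLLOW(T) to itself — nothing new
In Y → Y T: T is at the end, add FOLLOW(Y)

The FOLLOW sets referred to above (computed the same way, to a fixed point):
  FOLLOW(Y) = { $, 'b', 'c', 'e', 'g' }

Taking the union: FOLLOW(T) = { $, 'b', 'c', 'e', 'g' }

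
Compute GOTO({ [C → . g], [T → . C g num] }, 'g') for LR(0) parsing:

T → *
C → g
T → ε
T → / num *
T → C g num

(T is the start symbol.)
{ [C → g .] }

GOTO(I, 'g') = CLOSURE({ [A → αX.β] : [A → α.Xβ] ∈ I, X = 'g' })

Items with dot before 'g', with the dot advanced:
  [C → . g] → [C → g .]
Closure adds nothing (no advanced item has the dot before a non-terminal).

GOTO = { [C → g .] }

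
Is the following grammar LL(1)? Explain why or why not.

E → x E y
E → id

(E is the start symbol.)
A grammar is LL(1) if for each non-terminal N with multiple productions, the predict sets of those productions are pairwise disjoint, where PREDICT(N → α) = (FIRST(α) \ {ε}) ∪ (FOLLOW(N) if α ⇒* ε).

For E:
  PREDICT(E → x E y) = { 'x' }
  PREDICT(E → id) = { 'id' }

All predict sets are disjoint. The grammar IS LL(1).

Answer: Yes, the grammar is LL(1).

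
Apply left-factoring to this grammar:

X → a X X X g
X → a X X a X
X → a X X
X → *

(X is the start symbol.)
Left-factoring transforms A → αβ₁ | αβ₂ into A → αA' and A' → β₁ | β₂
(α is the longest common prefix among the alternatives). Repeat until
no nonterminal has two alternatives with a common prefix.

Round 1: X has alternatives sharing prefix 'a X X'. Introduce X': X → a X X X'
  Add: X' → X g
  Add: X' → a X
  Add: X' → ε

No remaining common prefixes — done.

Resulting grammar:
X → a X X X'
X' → X g
X' → a X
X' → ε
X → *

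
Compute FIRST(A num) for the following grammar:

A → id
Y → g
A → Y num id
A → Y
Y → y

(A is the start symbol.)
FIRST sets of the non-terminals involved (from the grammar, by fixed-point iteration):
  FIRST(A) = { 'g', 'id', 'y' }

To compute FIRST(A num), process the symbols left to right:
Symbol A is a non-terminal. Add FIRST(A) \ {ε} = { 'g', 'id', 'y' }
A is not nullable (ε ∉ FIRST(A)), so stop here.
FIRST(A num) = { 'g', 'id', 'y' }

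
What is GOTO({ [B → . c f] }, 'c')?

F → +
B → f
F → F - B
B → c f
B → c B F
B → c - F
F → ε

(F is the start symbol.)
{ [B → c . f] }

GOTO(I, 'c') = CLOSURE({ [A → αX.β] : [A → α.Xβ] ∈ I, X = 'c' })

Items with dot before 'c', with the dot advanced:
  [B → . c f] → [B → c . f]
Closure adds nothing (no advanced item has the dot before a non-terminal).

GOTO = { [B → c . f] }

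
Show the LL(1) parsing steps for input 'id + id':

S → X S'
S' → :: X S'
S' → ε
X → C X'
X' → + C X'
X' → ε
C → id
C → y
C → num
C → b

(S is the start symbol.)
Stack is shown with the top on the left.

Stack        Input      Action
------------------------------
S $          id + id $  output S → X S'
X S' $       id + id $  output X → C X'
C X' S' $    id + id $  output C → id
id X' S' $   id + id $  match 'id'
X' S' $      + id $     output X' → + C X'
+ C X' S' $  + id $     match '+'
C X' S' $    id $       output C → id
id X' S' $   id $       match 'id'
X' S' $      $          output X' → ε
S' $         $          output S' → ε
$            $          accept

The string is accepted.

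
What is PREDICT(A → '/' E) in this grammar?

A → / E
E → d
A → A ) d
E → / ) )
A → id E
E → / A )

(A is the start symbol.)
PREDICT(A → '/' E) = (FIRST(RHS) \ {ε}) ∪ (FOLLOW(A) if ε ∈ FIRST(RHS), i.e. RHS ⇒* ε)
FIRST('/' E) = { '/' }
ε ∉ FIRST('/' E), so FOLLOW(A) is not added.
PREDICT(A → '/' E) = { '/' }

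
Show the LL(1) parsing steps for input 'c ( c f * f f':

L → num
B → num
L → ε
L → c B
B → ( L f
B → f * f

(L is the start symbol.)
LL(1) parsing maintains a stack (initially the start symbol over $) and the input. At each step: if the stack top is a terminal, match it against the current input token; if it is a non-terminal N, replace it with the RHS of M[N, lookahead] (the unique production whose predict set contains the lookahead).

Stack is shown with the top on the left.

Stack      Input            Action
----------------------------------
L $        c ( c f * f f $  output L → c B
c B $      c ( c f * f f $  match 'c'
B $        ( c f * f f $    output B → ( L f
( L f $    ( c f * f f $    match '('
L f $      c f * f f $      output L → c B
c B f $    c f * f f $      match 'c'
B f $      f * f f $        output B → f * f
f * f f $  f * f f $        match 'f'
* f f $    * f f $          match '*'
f f $      f f $            match 'f'
f $        f $              match 'f'
$          $                accept

The string is accepted.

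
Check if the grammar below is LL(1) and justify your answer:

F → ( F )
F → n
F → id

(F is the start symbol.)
Yes, the grammar is LL(1).

A grammar is LL(1) if for each non-terminal N with multiple productions, the predict sets of those productions are pairwise disjoint, where PREDICT(N → α) = (FIRST(α) \ {ε}) ∪ (FOLLOW(N) if α ⇒* ε).

For F:
  PREDICT(F → '(' F ')') = { '(' }
  PREDICT(F → n) = { 'n' }
  PREDICT(F → id) = { 'id' }

All predict sets are disjoint. The grammar IS LL(1).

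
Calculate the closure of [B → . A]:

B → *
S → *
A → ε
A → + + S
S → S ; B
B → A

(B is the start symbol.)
{ [A → . + + S], [A → .], [B → . A] }

Start with: [B → . A]
  [B → . A] has the dot before A: add [A → .], [A → . + + S]
No further items can be added.

CLOSURE = { [A → . + + S], [A → .], [B → . A] }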